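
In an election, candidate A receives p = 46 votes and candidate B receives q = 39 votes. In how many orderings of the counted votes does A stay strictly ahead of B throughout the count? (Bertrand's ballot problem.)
Strict-lead orderings = 206693701430872273818480

Total orderings of the 85 votes with 46 for A: C(85, 46) = 2509852088803449039224400. By the Bertrand ballot formula (Cycle Lemma / reflection principle), the number of orderings in which A is strictly ahead of B throughout is (p − q)/(p + q) · C(p + q, p) = (46 − 39)/(46 + 39) · 2509852088803449039224400 = 206693701430872273818480.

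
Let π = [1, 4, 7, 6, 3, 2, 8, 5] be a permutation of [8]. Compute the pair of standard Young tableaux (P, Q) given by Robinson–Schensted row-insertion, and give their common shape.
P = [1, 2, 5, 8] / [3, 6] / [4] / [7];  Q = [1, 2, 3, 7] / [4, 8] / [5] / [6];  common shape = (4, 2, 1, 1)

Row-insert the values π_1, π_2, … into P one at a time, bumping the leftmost entry strictly greater than the inserted value down to the next row. The recording tableau Q records, in position (i, j), the step at which that cell was added to P.
  Insert 1 (step 1): P = [1];  Q = [1]
  Insert 4 (step 2): P = [1, 4];  Q = [1, 2]
  Insert 7 (step 3): P = [1, 4, 7];  Q = [1, 2, 3]
  Insert 6 (step 4): P = [1, 4, 6] / [7];  Q = [1, 2, 3] / [4]
  Insert 3 (step 5): P = [1, 3, 6] / [4] / [7];  Q = [1, 2, 3] / [4] / [5]
  Insert 2 (step 6): P = [1, 2, 6] / [3] / [4] / [7];  Q = [1, 2, 3] / [4] / [5] / [6]
  Insert 8 (step 7): P = [1, 2, 6, 8] / [3] / [4] / [7];  Q = [1, 2, 3, 7] / [4] / [5] / [6]
  Insert 5 (step 8): P = [1, 2, 5, 8] / [3, 6] / [4] / [7];  Q = [1, 2, 3, 7] / [4, 8] / [5] / [6]
Final shape: (4, 2, 1, 1).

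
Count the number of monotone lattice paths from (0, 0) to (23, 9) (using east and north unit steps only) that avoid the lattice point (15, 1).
Number of paths = 27842880

Total paths from (0, 0) to (23, 9): C(32, 23) = 28048800. Paths through (15, 1): (paths (0, 0) → (15, 1)) × (paths (15, 1) → (23, 9)) = C(16, 15) · C(16, 8) = 16 · 12870 = 205920. Avoidance count = 28048800 − 205920 = 27842880.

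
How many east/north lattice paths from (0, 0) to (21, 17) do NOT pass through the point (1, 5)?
Number of paths = 27426386340

Total paths from (0, 0) to (21, 17): C(38, 21) = 28781143380. Paths through (1, 5): (paths (0, 0) → (1, 5)) × (paths (1, 5) → (21, 17)) = C(6, 1) · C(32, 20) = 6 · 225792840 = 1354757040. Avoidance count = 28781143380 − 1354757040 = 27426386340.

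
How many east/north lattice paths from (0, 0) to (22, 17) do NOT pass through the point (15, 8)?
Number of paths = 45411925650

Total paths from (0, 0) to (22, 17): C(39, 22) = 51021117810. Paths through (15, 8): (paths (0, 0) → (15, 8)) × (paths (15, 8) → (22, 17)) = C(23, 15) · C(16, 7) = 490314 · 11440 = 5609192160. Avoidance count = 51021117810 − 5609192160 = 45411925650.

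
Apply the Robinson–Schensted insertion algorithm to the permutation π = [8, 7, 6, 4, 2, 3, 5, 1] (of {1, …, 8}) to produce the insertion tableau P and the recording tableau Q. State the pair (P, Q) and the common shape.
P = [1, 3, 5] / [2] / [4] / [6] / [7] / [8];  Q = [1, 6, 7] / [2] / [3] / [4] / [5] / [8];  common shape = (3, 1, 1, 1, 1, 1)

Row-insert the values π_1, π_2, … into P one at a time, bumping the leftmost entry strictly greater than the inserted value down to the next row. The recording tableau Q records, in position (i, j), the step at which that cell was added to P.
  Insert 8 (step 1): P = [8];  Q = [1]
  Insert 7 (step 2): P = [7] / [8];  Q = [1] / [2]
  Insert 6 (step 3): P = [6] / [7] / [8];  Q = [1] / [2] / [3]
  Insert 4 (step 4): P = [4] / [6] / [7] / [8];  Q = [1] / [2] / [3] / [4]
  Insert 2 (step 5): P = [2] / [4] / [6] / [7] / [8];  Q = [1] / [2] / [3] / [4] / [5]
  Insert 3 (step 6): P = [2, 3] / [4] / [6] / [7] / [8];  Q = [1, 6] / [2] / [3] / [4] / [5]
  Insert 5 (step 7): P = [2, 3, 5] / [4] / [6] / [7] / [8];  Q = [1, 6, 7] / [2] / [3] / [4] / [5]
  Insert 1 (step 8): P = [1, 3, 5] / [2] / [4] / [6] / [7] / [8];  Q = [1, 6, 7] / [2] / [3] / [4] / [5] / [8]
Final shape: (3, 1, 1, 1, 1, 1).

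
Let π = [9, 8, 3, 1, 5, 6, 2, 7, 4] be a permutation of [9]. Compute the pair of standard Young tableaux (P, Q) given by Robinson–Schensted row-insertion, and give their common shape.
P = [1, 2, 4, 7] / [3, 5, 6] / [8] / [9];  Q = [1, 5, 6, 8] / [2, 7, 9] / [3] / [4];  common shape = (4, 3, 1, 1)

Row-insert the values π_1, π_2, … into P one at a time, bumping the leftmost entry strictly greater than the inserted value down to the next row. The recording tableau Q records, in position (i, j), the step at which that cell was added to P.
  Insert 9 (step 1): P = [9];  Q = [1]
  Insert 8 (step 2): P = [8] / [9];  Q = [1] / [2]
  Insert 3 (step 3): P = [3] / [8] / [9];  Q = [1] / [2] / [3]
  Insert 1 (step 4): P = [1] / [3] / [8] / [9];  Q = [1] / [2] / [3] / [4]
  Insert 5 (step 5): P = [1, 5] / [3] / [8] / [9];  Q = [1, 5] / [2] / [3] / [4]
  Insert 6 (step 6): P = [1, 5, 6] / [3] / [8] / [9];  Q = [1, 5, 6] / [2] / [3] / [4]
  Insert 2 (step 7): P = [1, 2, 6] / [3, 5] / [8] / [9];  Q = [1, 5, 6] / [2, 7] / [3] / [4]
  Insert 7 (step 8): P = [1, 2, 6, 7] / [3, 5] / [8] / [9];  Q = [1, 5, 6, 8] / [2, 7] / [3] / [4]
  Insert 4 (step 9): P = [1, 2, 4, 7] / [3, 5, 6] / [8] / [9];  Q = [1, 5, 6, 8] / [2, 7, 9] / [3] / [4]
Final shape: (4, 3, 1, 1).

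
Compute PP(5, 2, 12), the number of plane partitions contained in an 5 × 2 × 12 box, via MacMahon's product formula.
PP(5, 2, 12) = 8836464

Evaluate the triple product over i = 1..5, j = 1..2, k = 1..12. The factors are (2/1) · (3/2) · (4/3) · (5/4) · (6/5) · (7/6) · (8/7) · (9/8) · … (120 factors total). The numerators and denominators telescope so the product is an integer; carrying out the multiplication exactly gives PP(5, 2, 12) = 8836464.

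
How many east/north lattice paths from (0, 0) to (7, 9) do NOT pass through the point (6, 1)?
Number of paths = 11377

Total paths from (0, 0) to (7, 9): C(16, 7) = 11440. Paths through (6, 1): (paths (0, 0) → (6, 1)) × (paths (6, 1) → (7, 9)) = C(7, 6) · C(9, 1) = 7 · 9 = 63. Avoidance count = 11440 − 63 = 11377.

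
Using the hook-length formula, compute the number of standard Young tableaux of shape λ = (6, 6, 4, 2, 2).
# SYT of shape (6, 6, 4, 2, 2) = 72424352

Hook-length formula: f^λ = n! / Π hook(c), product over all cells c of the Young diagram. For λ = (6, 6, 4, 2, 2), n = 20 boxes. Hook lengths by row (left-to-right, top-to-bottom): [10, 9, 6, 5, 3, 2]; [9, 8, 5, 4, 2, 1]; [6, 5, 2, 1]; [3, 2]; [2, 1]. Product of hooks = 33592320000. So f^λ = 20! / 33592320000 = 2432902008176640000 / 33592320000 = 72424352.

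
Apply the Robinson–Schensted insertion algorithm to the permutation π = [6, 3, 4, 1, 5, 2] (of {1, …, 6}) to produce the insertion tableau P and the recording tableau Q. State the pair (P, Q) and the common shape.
P = [1, 2, 5] / [3, 4] / [6];  Q = [1, 3, 5] / [2, 6] / [4];  common shape = (3, 2, 1)

Row-insert the values π_1, π_2, … into P one at a time, bumping the leftmost entry strictly greater than the inserted value down to the next row. The recording tableau Q records, in position (i, j), the step at which that cell was added to P.
  Insert 6 (step 1): P = [6];  Q = [1]
  Insert 3 (step 2): P = [3] / [6];  Q = [1] / [2]
  Insert 4 (step 3): P = [3, 4] / [6];  Q = [1, 3] / [2]
  Insert 1 (step 4): P = [1, 4] / [3] / [6];  Q = [1, 3] / [2] / [4]
  Insert 5 (step 5): P = [1, 4, 5] / [3] / [6];  Q = [1, 3, 5] / [2] / [4]
  Insert 2 (step 6): P = [1, 2, 5] / [3, 4] / [6];  Q = [1, 3, 5] / [2, 6] / [4]
Final shape: (3, 2, 1).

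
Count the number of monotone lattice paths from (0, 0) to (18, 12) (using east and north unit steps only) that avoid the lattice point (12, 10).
Number of paths = 68387137

Total paths from (0, 0) to (18, 12): C(30, 18) = 86493225. Paths through (12, 10): (paths (0, 0) → (12, 10)) × (paths (12, 10) → (18, 12)) = C(22, 12) · C(8, 6) = 646646 · 28 = 18106088. Avoidance count = 86493225 − 18106088 = 68387137.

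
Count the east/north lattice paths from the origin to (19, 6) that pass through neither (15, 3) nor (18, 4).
Number of paths = 136387

Inclusion–exclusion. Total paths: C(25, 19) = 177100. Through P₁: C(18, 15)·C(7, 4) = 28560. Through P₂: C(22, 18)·C(3, 1) = 21945. Since P₁ is strictly southwest of P₂, a monotone path through both must visit P₁ then P₂; paths through both = C(18, 15)·C(4, 3)·C(3, 1) = 9792. Avoid both = 177100 − 28560 − 21945 + 9792 = 136387.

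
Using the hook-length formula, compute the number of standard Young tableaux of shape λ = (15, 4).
# SYT of shape (15, 4) = 2907

Hook-length formula: f^λ = n! / Π hook(c), product over all cells c of the Young diagram. For λ = (15, 4), n = 19 boxes. Hook lengths by row (left-to-right, top-to-bottom): [16, 15, 14, 13, 11, 10, 9, 8, 7, 6, 5, 4, 3, 2, 1]; [4, 3, 2, 1]. Product of hooks = 41845579776000. So f^λ = 19! / 41845579776000 = 121645100408832000 / 41845579776000 = 2907.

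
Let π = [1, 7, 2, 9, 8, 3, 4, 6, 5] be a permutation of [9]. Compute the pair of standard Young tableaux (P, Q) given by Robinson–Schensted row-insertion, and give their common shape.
P = [1, 2, 3, 4, 5] / [6, 8] / [7] / [9];  Q = [1, 2, 4, 7, 8] / [3, 5] / [6] / [9];  common shape = (5, 2, 1, 1)

Row-insert the values π_1, π_2, … into P one at a time, bumping the leftmost entry strictly greater than the inserted value down to the next row. The recording tableau Q records, in position (i, j), the step at which that cell was added to P.
  Insert 1 (step 1): P = [1];  Q = [1]
  Insert 7 (step 2): P = [1, 7];  Q = [1, 2]
  Insert 2 (step 3): P = [1, 2] / [7];  Q = [1, 2] / [3]
  Insert 9 (step 4): P = [1, 2, 9] / [7];  Q = [1, 2, 4] / [3]
  Insert 8 (step 5): P = [1, 2, 8] / [7, 9];  Q = [1, 2, 4] / [3, 5]
  Insert 3 (step 6): P = [1, 2, 3] / [7, 8] / [9];  Q = [1, 2, 4] / [3, 5] / [6]
  Insert 4 (step 7): P = [1, 2, 3, 4] / [7, 8] / [9];  Q = [1, 2, 4, 7] / [3, 5] / [6]
  Insert 6 (step 8): P = [1, 2, 3, 4, 6] / [7, 8] / [9];  Q = [1, 2, 4, 7, 8] / [3, 5] / [6]
  Insert 5 (step 9): P = [1, 2, 3, 4, 5] / [6, 8] / [7] / [9];  Q = [1, 2, 4, 7, 8] / [3, 5] / [6] / [9]
Final shape: (5, 2, 1, 1).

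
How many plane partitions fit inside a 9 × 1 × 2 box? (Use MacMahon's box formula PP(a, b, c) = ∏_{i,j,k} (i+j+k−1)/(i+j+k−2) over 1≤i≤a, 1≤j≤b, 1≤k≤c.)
PP(9, 1, 2) = 55

Evaluate the triple product over i = 1..9, j = 1..1, k = 1..2. The factors are (2/1) · (3/2) · (3/2) · (4/3) · (4/3) · (5/4) · (5/4) · (6/5) · … (18 factors total). The numerators and denominators telescope so the product is an integer; carrying out the multiplication exactly gives PP(9, 1, 2) = 55.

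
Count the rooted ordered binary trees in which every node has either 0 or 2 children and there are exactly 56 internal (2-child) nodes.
C_56 = 6852456927844873497549658464312

These full binary trees are counted by the Catalan number C_n = (1/(n + 1)) · C(2n, n). For n = 56: C_56 = (1/57) · C(112, 56) = 390590044887157789360330532465784/57 = 6852456927844873497549658464312.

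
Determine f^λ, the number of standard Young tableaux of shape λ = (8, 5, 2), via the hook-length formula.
# SYT of shape (8, 5, 2) = 32032

Hook-length formula: f^λ = n! / Π hook(c), product over all cells c of the Young diagram. For λ = (8, 5, 2), n = 15 boxes. Hook lengths by row (left-to-right, top-to-bottom): [10, 9, 7, 6, 5, 3, 2, 1]; [6, 5, 3, 2, 1]; [2, 1]. Product of hooks = 40824000. So f^λ = 15! / 40824000 = 1307674368000 / 40824000 = 32032.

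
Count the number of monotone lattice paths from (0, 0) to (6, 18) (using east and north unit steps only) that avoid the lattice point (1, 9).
Number of paths = 114576

Total paths from (0, 0) to (6, 18): C(24, 6) = 134596. Paths through (1, 9): (paths (0, 0) → (1, 9)) × (paths (1, 9) → (6, 18)) = C(10, 1) · C(14, 5) = 10 · 2002 = 20020. Avoidance count = 134596 − 20020 = 114576.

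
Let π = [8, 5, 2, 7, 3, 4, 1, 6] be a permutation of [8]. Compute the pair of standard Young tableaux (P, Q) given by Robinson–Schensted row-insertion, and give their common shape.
P = [1, 3, 4, 6] / [2, 7] / [5] / [8];  Q = [1, 4, 6, 8] / [2, 5] / [3] / [7];  common shape = (4, 2, 1, 1)

Row-insert the values π_1, π_2, … into P one at a time, bumping the leftmost entry strictly greater than the inserted value down to the next row. The recording tableau Q records, in position (i, j), the step at which that cell was added to P.
  Insert 8 (step 1): P = [8];  Q = [1]
  Insert 5 (step 2): P = [5] / [8];  Q = [1] / [2]
  Insert 2 (step 3): P = [2] / [5] / [8];  Q = [1] / [2] / [3]
  Insert 7 (step 4): P = [2, 7] / [5] / [8];  Q = [1, 4] / [2] / [3]
  Insert 3 (step 5): P = [2, 3] / [5, 7] / [8];  Q = [1, 4] / [2, 5] / [3]
  Insert 4 (step 6): P = [2, 3, 4] / [5, 7] / [8];  Q = [1, 4, 6] / [2, 5] / [3]
  Insert 1 (step 7): P = [1, 3, 4] / [2, 7] / [5] / [8];  Q = [1, 4, 6] / [2, 5] / [3] / [7]
  Insert 6 (step 8): P = [1, 3, 4, 6] / [2, 7] / [5] / [8];  Q = [1, 4, 6, 8] / [2, 5] / [3] / [7]
Final shape: (4, 2, 1, 1).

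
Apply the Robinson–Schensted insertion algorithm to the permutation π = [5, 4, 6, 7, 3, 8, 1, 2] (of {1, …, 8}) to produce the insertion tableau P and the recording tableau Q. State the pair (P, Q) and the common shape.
P = [1, 2, 7, 8] / [3, 6] / [4] / [5];  Q = [1, 3, 4, 6] / [2, 8] / [5] / [7];  common shape = (4, 2, 1, 1)

Row-insert the values π_1, π_2, … into P one at a time, bumping the leftmost entry strictly greater than the inserted value down to the next row. The recording tableau Q records, in position (i, j), the step at which that cell was added to P.
  Insert 5 (step 1): P = [5];  Q = [1]
  Insert 4 (step 2): P = [4] / [5];  Q = [1] / [2]
  Insert 6 (step 3): P = [4, 6] / [5];  Q = [1, 3] / [2]
  Insert 7 (step 4): P = [4, 6, 7] / [5];  Q = [1, 3, 4] / [2]
  Insert 3 (step 5): P = [3, 6, 7] / [4] / [5];  Q = [1, 3, 4] / [2] / [5]
  Insert 8 (step 6): P = [3, 6, 7, 8] / [4] / [5];  Q = [1, 3, 4, 6] / [2] / [5]
  Insert 1 (step 7): P = [1, 6, 7, 8] / [3] / [4] / [5];  Q = [1, 3, 4, 6] / [2] / [5] / [7]
  Insert 2 (step 8): P = [1, 2, 7, 8] / [3, 6] / [4] / [5];  Q = [1, 3, 4, 6] / [2, 8] / [5] / [7]
Final shape: (4, 2, 1, 1).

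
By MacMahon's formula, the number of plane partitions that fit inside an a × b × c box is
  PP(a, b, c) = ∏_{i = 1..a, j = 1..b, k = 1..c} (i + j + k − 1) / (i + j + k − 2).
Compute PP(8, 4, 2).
PP(8, 4, 2) = 70785

Evaluate the triple product over i = 1..8, j = 1..4, k = 1..2. The factors are (2/1) · (3/2) · (3/2) · (4/3) · (4/3) · (5/4) · (5/4) · (6/5) · … (64 factors total). The numerators and denominators telescope so the product is an integer; carrying out the multiplication exactly gives PP(8, 4, 2) = 70785.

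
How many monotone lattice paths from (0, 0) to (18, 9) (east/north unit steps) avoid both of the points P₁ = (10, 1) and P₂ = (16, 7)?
Number of paths = 3135297

Inclusion–exclusion. Total paths: C(27, 18) = 4686825. Through P₁: C(11, 10)·C(16, 8) = 141570. Through P₂: C(23, 16)·C(4, 2) = 1470942. Since P₁ is strictly southwest of P₂, a monotone path through both must visit P₁ then P₂; paths through both = C(11, 10)·C(12, 6)·C(4, 2) = 60984. Avoid both = 4686825 − 141570 − 1470942 + 60984 = 3135297.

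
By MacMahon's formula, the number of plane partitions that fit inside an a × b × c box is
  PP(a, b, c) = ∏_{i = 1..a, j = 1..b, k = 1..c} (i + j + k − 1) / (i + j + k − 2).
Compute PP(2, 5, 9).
PP(2, 5, 9) = 1002001

Evaluate the triple product over i = 1..2, j = 1..5, k = 1..9. The factors are (2/1) · (3/2) · (4/3) · (5/4) · (6/5) · (7/6) · (8/7) · (9/8) · … (90 factors total). The numerators and denominators telescope so the product is an integer; carrying out the multiplication exactly gives PP(2, 5, 9) = 1002001.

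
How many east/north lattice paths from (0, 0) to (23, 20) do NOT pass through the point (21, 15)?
Number of paths = 843640964460

Total paths from (0, 0) to (23, 20): C(43, 23) = 960566918220. Paths through (21, 15): (paths (0, 0) → (21, 15)) × (paths (21, 15) → (23, 20)) = C(36, 21) · C(7, 2) = 5567902560 · 21 = 116925953760. Avoidance count = 960566918220 − 116925953760 = 843640964460.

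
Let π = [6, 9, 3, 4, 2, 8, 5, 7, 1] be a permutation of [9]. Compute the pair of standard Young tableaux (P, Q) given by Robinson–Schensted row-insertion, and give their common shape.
P = [1, 4, 5, 7] / [2, 8] / [3, 9] / [6];  Q = [1, 2, 6, 8] / [3, 4] / [5, 7] / [9];  common shape = (4, 2, 2, 1)

Row-insert the values π_1, π_2, … into P one at a time, bumping the leftmost entry strictly greater than the inserted value down to the next row. The recording tableau Q records, in position (i, j), the step at which that cell was added to P.
  Insert 6 (step 1): P = [6];  Q = [1]
  Insert 9 (step 2): P = [6, 9];  Q = [1, 2]
  Insert 3 (step 3): P = [3, 9] / [6];  Q = [1, 2] / [3]
  Insert 4 (step 4): P = [3, 4] / [6, 9];  Q = [1, 2] / [3, 4]
  Insert 2 (step 5): P = [2, 4] / [3, 9] / [6];  Q = [1, 2] / [3, 4] / [5]
  Insert 8 (step 6): P = [2, 4, 8] / [3, 9] / [6];  Q = [1, 2, 6] / [3, 4] / [5]
  Insert 5 (step 7): P = [2, 4, 5] / [3, 8] / [6, 9];  Q = [1, 2, 6] / [3, 4] / [5, 7]
  Insert 7 (step 8): P = [2, 4, 5, 7] / [3, 8] / [6, 9];  Q = [1, 2, 6, 8] / [3, 4] / [5, 7]
  Insert 1 (step 9): P = [1, 4, 5, 7] / [2, 8] / [3, 9] / [6];  Q = [1, 2, 6, 8] / [3, 4] / [5, 7] / [9]
Final shape: (4, 2, 2, 1).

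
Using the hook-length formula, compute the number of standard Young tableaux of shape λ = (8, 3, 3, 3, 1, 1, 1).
# SYT of shape (8, 3, 3, 3, 1, 1, 1) = 55426800

Hook-length formula: f^λ = n! / Π hook(c), product over all cells c of the Young diagram. For λ = (8, 3, 3, 3, 1, 1, 1), n = 20 boxes. Hook lengths by row (left-to-right, top-to-bottom): [14, 10, 9, 5, 4, 3, 2, 1]; [8, 4, 3]; [7, 3, 2]; [6, 2, 1]; [3]; [2]; [1]. Product of hooks = 43893964800. So f^λ = 20! / 43893964800 = 2432902008176640000 / 43893964800 = 55426800.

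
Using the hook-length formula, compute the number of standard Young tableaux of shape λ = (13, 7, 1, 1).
# SYT of shape (13, 7, 1, 1) = 6093395

Hook-length formula: f^λ = n! / Π hook(c), product over all cells c of the Young diagram. For λ = (13, 7, 1, 1), n = 22 boxes. Hook lengths by row (left-to-right, top-to-bottom): [16, 13, 12, 11, 10, 9, 8, 6, 5, 4, 3, 2, 1]; [9, 6, 5, 4, 3, 2, 1]; [2]; [1]. Product of hooks = 184462147584000. So f^λ = 22! / 184462147584000 = 1124000727777607680000 / 184462147584000 = 6093395.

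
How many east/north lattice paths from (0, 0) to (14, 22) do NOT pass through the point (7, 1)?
Number of paths = 3786824880

Total paths from (0, 0) to (14, 22): C(36, 14) = 3796297200. Paths through (7, 1): (paths (0, 0) → (7, 1)) × (paths (7, 1) → (14, 22)) = C(8, 7) · C(28, 7) = 8 · 1184040 = 9472320. Avoidance count = 3796297200 − 9472320 = 3786824880.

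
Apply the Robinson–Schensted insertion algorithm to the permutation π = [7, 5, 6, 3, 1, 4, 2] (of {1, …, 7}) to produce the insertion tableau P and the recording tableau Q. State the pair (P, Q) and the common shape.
P = [1, 2] / [3, 4] / [5, 6] / [7];  Q = [1, 3] / [2, 6] / [4, 7] / [5];  common shape = (2, 2, 2, 1)

Row-insert the values π_1, π_2, … into P one at a time, bumping the leftmost entry strictly greater than the inserted value down to the next row. The recording tableau Q records, in position (i, j), the step at which that cell was added to P.
  Insert 7 (step 1): P = [7];  Q = [1]
  Insert 5 (step 2): P = [5] / [7];  Q = [1] / [2]
  Insert 6 (step 3): P = [5, 6] / [7];  Q = [1, 3] / [2]
  Insert 3 (step 4): P = [3, 6] / [5] / [7];  Q = [1, 3] / [2] / [4]
  Insert 1 (step 5): P = [1, 6] / [3] / [5] / [7];  Q = [1, 3] / [2] / [4] / [5]
  Insert 4 (step 6): P = [1, 4] / [3, 6] / [5] / [7];  Q = [1, 3] / [2, 6] / [4] / [5]
  Insert 2 (step 7): P = [1, 2] / [3, 4] / [5, 6] / [7];  Q = [1, 3] / [2, 6] / [4, 7] / [5]
Final shape: (2, 2, 2, 1).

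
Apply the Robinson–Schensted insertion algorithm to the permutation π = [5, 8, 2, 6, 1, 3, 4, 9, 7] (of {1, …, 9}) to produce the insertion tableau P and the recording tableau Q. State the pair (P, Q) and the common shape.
P = [1, 3, 4, 7] / [2, 6, 9] / [5, 8];  Q = [1, 2, 7, 8] / [3, 4, 9] / [5, 6];  common shape = (4, 3, 2)

Row-insert the values π_1, π_2, … into P one at a time, bumping the leftmost entry strictly greater than the inserted value down to the next row. The recording tableau Q records, in position (i, j), the step at which that cell was added to P.
  Insert 5 (step 1): P = [5];  Q = [1]
  Insert 8 (step 2): P = [5, 8];  Q = [1, 2]
  Insert 2 (step 3): P = [2, 8] / [5];  Q = [1, 2] / [3]
  Insert 6 (step 4): P = [2, 6] / [5, 8];  Q = [1, 2] / [3, 4]
  Insert 1 (step 5): P = [1, 6] / [2, 8] / [5];  Q = [1, 2] / [3, 4] / [5]
  Insert 3 (step 6): P = [1, 3] / [2, 6] / [5, 8];  Q = [1, 2] / [3, 4] / [5, 6]
  Insert 4 (step 7): P = [1, 3, 4] / [2, 6] / [5, 8];  Q = [1, 2, 7] / [3, 4] / [5, 6]
  Insert 9 (step 8): P = [1, 3, 4, 9] / [2, 6] / [5, 8];  Q = [1, 2, 7, 8] / [3, 4] / [5, 6]
  Insert 7 (step 9): P = [1, 3, 4, 7] / [2, 6, 9] / [5, 8];  Q = [1, 2, 7, 8] / [3, 4, 9] / [5, 6]
Final shape: (4, 3, 2).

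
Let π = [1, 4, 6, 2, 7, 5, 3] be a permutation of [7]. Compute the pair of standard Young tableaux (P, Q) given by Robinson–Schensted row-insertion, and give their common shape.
P = [1, 2, 3, 7] / [4, 5] / [6];  Q = [1, 2, 3, 5] / [4, 6] / [7];  common shape = (4, 2, 1)

Row-insert the values π_1, π_2, … into P one at a time, bumping the leftmost entry strictly greater than the inserted value down to the next row. The recording tableau Q records, in position (i, j), the step at which that cell was added to P.
  Insert 1 (step 1): P = [1];  Q = [1]
  Insert 4 (step 2): P = [1, 4];  Q = [1, 2]
  Insert 6 (step 3): P = [1, 4, 6];  Q = [1, 2, 3]
  Insert 2 (step 4): P = [1, 2, 6] / [4];  Q = [1, 2, 3] / [4]
  Insert 7 (step 5): P = [1, 2, 6, 7] / [4];  Q = [1, 2, 3, 5] / [4]
  Insert 5 (step 6): P = [1, 2, 5, 7] / [4, 6];  Q = [1, 2, 3, 5] / [4, 6]
  Insert 3 (step 7): P = [1, 2, 3, 7] / [4, 5] / [6];  Q = [1, 2, 3, 5] / [4, 6] / [7]
Final shape: (4, 2, 1).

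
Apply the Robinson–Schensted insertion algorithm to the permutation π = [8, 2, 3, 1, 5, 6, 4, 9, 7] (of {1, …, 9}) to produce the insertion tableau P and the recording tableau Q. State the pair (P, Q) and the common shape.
P = [1, 3, 4, 6, 7] / [2, 5, 9] / [8];  Q = [1, 3, 5, 6, 8] / [2, 7, 9] / [4];  common shape = (5, 3, 1)

Row-insert the values π_1, π_2, … into P one at a time, bumping the leftmost entry strictly greater than the inserted value down to the next row. The recording tableau Q records, in position (i, j), the step at which that cell was added to P.
  Insert 8 (step 1): P = [8];  Q = [1]
  Insert 2 (step 2): P = [2] / [8];  Q = [1] / [2]
  Insert 3 (step 3): P = [2, 3] / [8];  Q = [1, 3] / [2]
  Insert 1 (step 4): P = [1, 3] / [2] / [8];  Q = [1, 3] / [2] / [4]
  Insert 5 (step 5): P = [1, 3, 5] / [2] / [8];  Q = [1, 3, 5] / [2] / [4]
  Insert 6 (step 6): P = [1, 3, 5, 6] / [2] / [8];  Q = [1, 3, 5, 6] / [2] / [4]
  Insert 4 (step 7): P = [1, 3, 4, 6] / [2, 5] / [8];  Q = [1, 3, 5, 6] / [2, 7] / [4]
  Insert 9 (step 8): P = [1, 3, 4, 6, 9] / [2, 5] / [8];  Q = [1, 3, 5, 6, 8] / [2, 7] / [4]
  Insert 7 (step 9): P = [1, 3, 4, 6, 7] / [2, 5, 9] / [8];  Q = [1, 3, 5, 6, 8] / [2, 7, 9] / [4]
Final shape: (5, 3, 1).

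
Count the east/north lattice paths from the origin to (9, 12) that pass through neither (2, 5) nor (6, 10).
Number of paths = 168238

Inclusion–exclusion. Total paths: C(21, 9) = 293930. Through P₁: C(7, 2)·C(14, 7) = 72072. Through P₂: C(16, 6)·C(5, 3) = 80080. Since P₁ is strictly southwest of P₂, a monotone path through both must visit P₁ then P₂; paths through both = C(7, 2)·C(9, 4)·C(5, 3) = 26460. Avoid both = 293930 − 72072 − 80080 + 26460 = 168238.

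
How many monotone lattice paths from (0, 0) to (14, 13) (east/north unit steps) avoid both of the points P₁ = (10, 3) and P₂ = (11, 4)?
Number of paths = 19597554

Inclusion–exclusion. Total paths: C(27, 14) = 20058300. Through P₁: C(13, 10)·C(14, 4) = 286286. Through P₂: C(15, 11)·C(12, 3) = 300300. Since P₁ is strictly southwest of P₂, a monotone path through both must visit P₁ then P₂; paths through both = C(13, 10)·C(2, 1)·C(12, 3) = 125840. Avoid both = 20058300 − 286286 − 300300 + 125840 = 19597554.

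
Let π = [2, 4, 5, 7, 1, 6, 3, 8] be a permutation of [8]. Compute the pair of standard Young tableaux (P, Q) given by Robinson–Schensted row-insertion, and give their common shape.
P = [1, 3, 5, 6, 8] / [2, 4] / [7];  Q = [1, 2, 3, 4, 8] / [5, 6] / [7];  common shape = (5, 2, 1)

Row-insert the values π_1, π_2, … into P one at a time, bumping the leftmost entry strictly greater than the inserted value down to the next row. The recording tableau Q records, in position (i, j), the step at which that cell was added to P.
  Insert 2 (step 1): P = [2];  Q = [1]
  Insert 4 (step 2): P = [2, 4];  Q = [1, 2]
  Insert 5 (step 3): P = [2, 4, 5];  Q = [1, 2, 3]
  Insert 7 (step 4): P = [2, 4, 5, 7];  Q = [1, 2, 3, 4]
  Insert 1 (step 5): P = [1, 4, 5, 7] / [2];  Q = [1, 2, 3, 4] / [5]
  Insert 6 (step 6): P = [1, 4, 5, 6] / [2, 7];  Q = [1, 2, 3, 4] / [5, 6]
  Insert 3 (step 7): P = [1, 3, 5, 6] / [2, 4] / [7];  Q = [1, 2, 3, 4] / [5, 6] / [7]
  Insert 8 (step 8): P = [1, 3, 5, 6, 8] / [2, 4] / [7];  Q = [1, 2, 3, 4, 8] / [5, 6] / [7]
Final shape: (5, 2, 1).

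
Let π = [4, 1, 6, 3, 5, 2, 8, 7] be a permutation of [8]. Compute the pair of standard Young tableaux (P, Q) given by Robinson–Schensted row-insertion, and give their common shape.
P = [1, 2, 5, 7] / [3, 6, 8] / [4];  Q = [1, 3, 5, 7] / [2, 4, 8] / [6];  common shape = (4, 3, 1)

Row-insert the values π_1, π_2, … into P one at a time, bumping the leftmost entry strictly greater than the inserted value down to the next row. The recording tableau Q records, in position (i, j), the step at which that cell was added to P.
  Insert 4 (step 1): P = [4];  Q = [1]
  Insert 1 (step 2): P = [1] / [4];  Q = [1] / [2]
  Insert 6 (step 3): P = [1, 6] / [4];  Q = [1, 3] / [2]
  Insert 3 (step 4): P = [1, 3] / [4, 6];  Q = [1, 3] / [2, 4]
  Insert 5 (step 5): P = [1, 3, 5] / [4, 6];  Q = [1, 3, 5] / [2, 4]
  Insert 2 (step 6): P = [1, 2, 5] / [3, 6] / [4];  Q = [1, 3, 5] / [2, 4] / [6]
  Insert 8 (step 7): P = [1, 2, 5, 8] / [3, 6] / [4];  Q = [1, 3, 5, 7] / [2, 4] / [6]
  Insert 7 (step 8): P = [1, 2, 5, 7] / [3, 6, 8] / [4];  Q = [1, 3, 5, 7] / [2, 4, 8] / [6]
Final shape: (4, 3, 1).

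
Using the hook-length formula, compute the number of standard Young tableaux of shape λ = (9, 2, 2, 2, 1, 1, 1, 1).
# SYT of shape (9, 2, 2, 2, 1, 1, 1, 1) = 2834325

Hook-length formula: f^λ = n! / Π hook(c), product over all cells c of the Young diagram. For λ = (9, 2, 2, 2, 1, 1, 1, 1), n = 19 boxes. Hook lengths by row (left-to-right, top-to-bottom): [16, 11, 7, 6, 5, 4, 3, 2, 1]; [8, 3]; [7, 2]; [6, 1]; [4]; [3]; [2]; [1]. Product of hooks = 42918543360. So f^λ = 19! / 42918543360 = 121645100408832000 / 42918543360 = 2834325.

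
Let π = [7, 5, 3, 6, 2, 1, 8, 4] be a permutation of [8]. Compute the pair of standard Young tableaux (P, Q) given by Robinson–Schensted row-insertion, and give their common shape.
P = [1, 4, 8] / [2, 6] / [3] / [5] / [7];  Q = [1, 4, 7] / [2, 8] / [3] / [5] / [6];  common shape = (3, 2, 1, 1, 1)

Row-insert the values π_1, π_2, … into P one at a time, bumping the leftmost entry strictly greater than the inserted value down to the next row. The recording tableau Q records, in position (i, j), the step at which that cell was added to P.
  Insert 7 (step 1): P = [7];  Q = [1]
  Insert 5 (step 2): P = [5] / [7];  Q = [1] / [2]
  Insert 3 (step 3): P = [3] / [5] / [7];  Q = [1] / [2] / [3]
  Insert 6 (step 4): P = [3, 6] / [5] / [7];  Q = [1, 4] / [2] / [3]
  Insert 2 (step 5): P = [2, 6] / [3] / [5] / [7];  Q = [1, 4] / [2] / [3] / [5]
  Insert 1 (step 6): P = [1, 6] / [2] / [3] / [5] / [7];  Q = [1, 4] / [2] / [3] / [5] / [6]
  Insert 8 (step 7): P = [1, 6, 8] / [2] / [3] / [5] / [7];  Q = [1, 4, 7] / [2] / [3] / [5] / [6]
  Insert 4 (step 8): P = [1, 4, 8] / [2, 6] / [3] / [5] / [7];  Q = [1, 4, 7] / [2, 8] / [3] / [5] / [6]
Final shape: (3, 2, 1, 1, 1).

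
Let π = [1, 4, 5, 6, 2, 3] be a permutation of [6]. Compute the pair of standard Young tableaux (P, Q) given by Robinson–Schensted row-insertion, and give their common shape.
P = [1, 2, 3, 6] / [4, 5];  Q = [1, 2, 3, 4] / [5, 6];  common shape = (4, 2)

Row-insert the values π_1, π_2, … into P one at a time, bumping the leftmost entry strictly greater than the inserted value down to the next row. The recording tableau Q records, in position (i, j), the step at which that cell was added to P.
  Insert 1 (step 1): P = [1];  Q = [1]
  Insert 4 (step 2): P = [1, 4];  Q = [1, 2]
  Insert 5 (step 3): P = [1, 4, 5];  Q = [1, 2, 3]
  Insert 6 (step 4): P = [1, 4, 5, 6];  Q = [1, 2, 3, 4]
  Insert 2 (step 5): P = [1, 2, 5, 6] / [4];  Q = [1, 2, 3, 4] / [5]
  Insert 3 (step 6): P = [1, 2, 3, 6] / [4, 5];  Q = [1, 2, 3, 4] / [5, 6]
Final shape: (4, 2).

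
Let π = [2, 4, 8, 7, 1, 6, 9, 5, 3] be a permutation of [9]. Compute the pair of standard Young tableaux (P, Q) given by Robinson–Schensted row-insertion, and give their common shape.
P = [1, 3, 5, 9] / [2, 4] / [6] / [7] / [8];  Q = [1, 2, 3, 7] / [4, 6] / [5] / [8] / [9];  common shape = (4, 2, 1, 1, 1)

Row-insert the values π_1, π_2, … into P one at a time, bumping the leftmost entry strictly greater than the inserted value down to the next row. The recording tableau Q records, in position (i, j), the step at which that cell was added to P.
  Insert 2 (step 1): P = [2];  Q = [1]
  Insert 4 (step 2): P = [2, 4];  Q = [1, 2]
  Insert 8 (step 3): P = [2, 4, 8];  Q = [1, 2, 3]
  Insert 7 (step 4): P = [2, 4, 7] / [8];  Q = [1, 2, 3] / [4]
  Insert 1 (step 5): P = [1, 4, 7] / [2] / [8];  Q = [1, 2, 3] / [4] / [5]
  Insert 6 (step 6): P = [1, 4, 6] / [2, 7] / [8];  Q = [1, 2, 3] / [4, 6] / [5]
  Insert 9 (step 7): P = [1, 4, 6, 9] / [2, 7] / [8];  Q = [1, 2, 3, 7] / [4, 6] / [5]
  Insert 5 (step 8): P = [1, 4, 5, 9] / [2, 6] / [7] / [8];  Q = [1, 2, 3, 7] / [4, 6] / [5] / [8]
  Insert 3 (step 9): P = [1, 3, 5, 9] / [2, 4] / [6] / [7] / [8];  Q = [1, 2, 3, 7] / [4, 6] / [5] / [8] / [9]
Final shape: (4, 2, 1, 1, 1).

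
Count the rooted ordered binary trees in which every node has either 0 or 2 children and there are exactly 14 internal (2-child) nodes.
C_14 = 2674440

These full binary trees are counted by the Catalan number C_n = (1/(n + 1)) · C(2n, n). For n = 14: C_14 = (1/15) · C(28, 14) = 40116600/15 = 2674440.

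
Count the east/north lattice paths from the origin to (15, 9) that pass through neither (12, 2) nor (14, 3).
Number of paths = 1293735

Inclusion–exclusion. Total paths: C(24, 15) = 1307504. Through P₁: C(14, 12)·C(10, 3) = 10920. Through P₂: C(17, 14)·C(7, 1) = 4760. Since P₁ is strictly southwest of P₂, a monotone path through both must visit P₁ then P₂; paths through both = C(14, 12)·C(3, 2)·C(7, 1) = 1911. Avoid both = 1307504 − 10920 − 4760 + 1911 = 1293735.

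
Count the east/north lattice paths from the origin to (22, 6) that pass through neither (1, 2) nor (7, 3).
Number of paths = 258006

Inclusion–exclusion. Total paths: C(28, 22) = 376740. Through P₁: C(3, 1)·C(25, 21) = 37950. Through P₂: C(10, 7)·C(18, 15) = 97920. Since P₁ is strictly southwest of P₂, a monotone path through both must visit P₁ then P₂; paths through both = C(3, 1)·C(7, 6)·C(18, 15) = 17136. Avoid both = 376740 − 37950 − 97920 + 17136 = 258006.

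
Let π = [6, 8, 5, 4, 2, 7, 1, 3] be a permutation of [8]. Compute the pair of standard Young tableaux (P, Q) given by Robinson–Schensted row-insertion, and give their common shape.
P = [1, 3] / [2, 7] / [4, 8] / [5] / [6];  Q = [1, 2] / [3, 6] / [4, 8] / [5] / [7];  common shape = (2, 2, 2, 1, 1)

Row-insert the values π_1, π_2, … into P one at a time, bumping the leftmost entry strictly greater than the inserted value down to the next row. The recording tableau Q records, in position (i, j), the step at which that cell was added to P.
  Insert 6 (step 1): P = [6];  Q = [1]
  Insert 8 (step 2): P = [6, 8];  Q = [1, 2]
  Insert 5 (step 3): P = [5, 8] / [6];  Q = [1, 2] / [3]
  Insert 4 (step 4): P = [4, 8] / [5] / [6];  Q = [1, 2] / [3] / [4]
  Insert 2 (step 5): P = [2, 8] / [4] / [5] / [6];  Q = [1, 2] / [3] / [4] / [5]
  Insert 7 (step 6): P = [2, 7] / [4, 8] / [5] / [6];  Q = [1, 2] / [3, 6] / [4] / [5]
  Insert 1 (step 7): P = [1, 7] / [2, 8] / [4] / [5] / [6];  Q = [1, 2] / [3, 6] / [4] / [5] / [7]
  Insert 3 (step 8): P = [1, 3] / [2, 7] / [4, 8] / [5] / [6];  Q = [1, 2] / [3, 6] / [4, 8] / [5] / [7]
Final shape: (2, 2, 2, 1, 1).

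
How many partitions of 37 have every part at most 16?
p(37, parts ≤ 16) = 18928

Use the recurrence p(n, m) = p(n, m−1) + p(n−m, m): either the largest part is < m (count p(n, m−1)) or the largest part is exactly m (remove one copy of m, count p(n−m, m)). With p(0, ·) = 1 this gives p(37, parts ≤ 16) = 18928. (By conjugating Young diagrams, this also counts partitions of 37 into at most 16 parts.)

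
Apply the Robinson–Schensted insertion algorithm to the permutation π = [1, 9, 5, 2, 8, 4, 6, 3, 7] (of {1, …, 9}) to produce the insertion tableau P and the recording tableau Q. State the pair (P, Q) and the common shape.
P = [1, 2, 3, 6, 7] / [4, 8] / [5] / [9];  Q = [1, 2, 5, 7, 9] / [3, 6] / [4] / [8];  common shape = (5, 2, 1, 1)

Row-insert the values π_1, π_2, … into P one at a time, bumping the leftmost entry strictly greater than the inserted value down to the next row. The recording tableau Q records, in position (i, j), the step at which that cell was added to P.
  Insert 1 (step 1): P = [1];  Q = [1]
  Insert 9 (step 2): P = [1, 9];  Q = [1, 2]
  Insert 5 (step 3): P = [1, 5] / [9];  Q = [1, 2] / [3]
  Insert 2 (step 4): P = [1, 2] / [5] / [9];  Q = [1, 2] / [3] / [4]
  Insert 8 (step 5): P = [1, 2, 8] / [5] / [9];  Q = [1, 2, 5] / [3] / [4]
  Insert 4 (step 6): P = [1, 2, 4] / [5, 8] / [9];  Q = [1, 2, 5] / [3, 6] / [4]
  Insert 6 (step 7): P = [1, 2, 4, 6] / [5, 8] / [9];  Q = [1, 2, 5, 7] / [3, 6] / [4]
  Insert 3 (step 8): P = [1, 2, 3, 6] / [4, 8] / [5] / [9];  Q = [1, 2, 5, 7] / [3, 6] / [4] / [8]
  Insert 7 (step 9): P = [1, 2, 3, 6, 7] / [4, 8] / [5] / [9];  Q = [1, 2, 5, 7, 9] / [3, 6] / [4] / [8]
Final shape: (5, 2, 1, 1).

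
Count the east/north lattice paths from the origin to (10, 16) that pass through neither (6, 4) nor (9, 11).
Number of paths = 4072975

Inclusion–exclusion. Total paths: C(26, 10) = 5311735. Through P₁: C(10, 6)·C(16, 4) = 382200. Through P₂: C(20, 9)·C(6, 1) = 1007760. Since P₁ is strictly southwest of P₂, a monotone path through both must visit P₁ then P₂; paths through both = C(10, 6)·C(10, 3)·C(6, 1) = 151200. Avoid both = 5311735 − 382200 − 1007760 + 151200 = 4072975.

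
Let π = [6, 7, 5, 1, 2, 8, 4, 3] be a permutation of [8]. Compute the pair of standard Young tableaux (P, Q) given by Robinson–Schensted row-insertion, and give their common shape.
P = [1, 2, 3] / [4, 7, 8] / [5] / [6];  Q = [1, 2, 6] / [3, 5, 7] / [4] / [8];  common shape = (3, 3, 1, 1)

Row-insert the values π_1, π_2, … into P one at a time, bumping the leftmost entry strictly greater than the inserted value down to the next row. The recording tableau Q records, in position (i, j), the step at which that cell was added to P.
  Insert 6 (step 1): P = [6];  Q = [1]
  Insert 7 (step 2): P = [6, 7];  Q = [1, 2]
  Insert 5 (step 3): P = [5, 7] / [6];  Q = [1, 2] / [3]
  Insert 1 (step 4): P = [1, 7] / [5] / [6];  Q = [1, 2] / [3] / [4]
  Insert 2 (step 5): P = [1, 2] / [5, 7] / [6];  Q = [1, 2] / [3, 5] / [4]
  Insert 8 (step 6): P = [1, 2, 8] / [5, 7] / [6];  Q = [1, 2, 6] / [3, 5] / [4]
  Insert 4 (step 7): P = [1, 2, 4] / [5, 7, 8] / [6];  Q = [1, 2, 6] / [3, 5, 7] / [4]
  Insert 3 (step 8): P = [1, 2, 3] / [4, 7, 8] / [5] / [6];  Q = [1, 2, 6] / [3, 5, 7] / [4] / [8]
Final shape: (3, 3, 1, 1).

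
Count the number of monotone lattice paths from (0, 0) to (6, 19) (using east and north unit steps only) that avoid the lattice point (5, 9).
Number of paths = 155078

Total paths from (0, 0) to (6, 19): C(25, 6) = 177100. Paths through (5, 9): (paths (0, 0) → (5, 9)) × (paths (5, 9) → (6, 19)) = C(14, 5) · C(11, 1) = 2002 · 11 = 22022. Avoidance count = 177100 − 22022 = 155078.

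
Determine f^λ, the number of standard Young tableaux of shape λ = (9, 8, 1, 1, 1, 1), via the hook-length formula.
# SYT of shape (9, 8, 1, 1, 1, 1) = 13856700

Hook-length formula: f^λ = n! / Π hook(c), product over all cells c of the Young diagram. For λ = (9, 8, 1, 1, 1, 1), n = 21 boxes. Hook lengths by row (left-to-right, top-to-bottom): [14, 9, 8, 7, 6, 5, 4, 3, 1]; [12, 7, 6, 5, 4, 3, 2, 1]; [4]; [3]; [2]; [1]. Product of hooks = 3687093043200. So f^λ = 21! / 3687093043200 = 51090942171709440000 / 3687093043200 = 13856700.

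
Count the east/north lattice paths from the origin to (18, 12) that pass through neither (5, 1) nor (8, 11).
Number of paths = 70703835

Inclusion–exclusion. Total paths: C(30, 18) = 86493225. Through P₁: C(6, 5)·C(24, 13) = 14976864. Through P₂: C(19, 8)·C(11, 10) = 831402. Since P₁ is strictly southwest of P₂, a monotone path through both must visit P₁ then P₂; paths through both = C(6, 5)·C(13, 3)·C(11, 10) = 18876. Avoid both = 86493225 − 14976864 − 831402 + 18876 = 70703835.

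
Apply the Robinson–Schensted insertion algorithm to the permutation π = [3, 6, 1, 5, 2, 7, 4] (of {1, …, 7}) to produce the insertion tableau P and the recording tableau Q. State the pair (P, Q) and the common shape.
P = [1, 2, 4] / [3, 5, 7] / [6];  Q = [1, 2, 6] / [3, 4, 7] / [5];  common shape = (3, 3, 1)

Row-insert the values π_1, π_2, … into P one at a time, bumping the leftmost entry strictly greater than the inserted value down to the next row. The recording tableau Q records, in position (i, j), the step at which that cell was added to P.
  Insert 3 (step 1): P = [3];  Q = [1]
  Insert 6 (step 2): P = [3, 6];  Q = [1, 2]
  Insert 1 (step 3): P = [1, 6] / [3];  Q = [1, 2] / [3]
  Insert 5 (step 4): P = [1, 5] / [3, 6];  Q = [1, 2] / [3, 4]
  Insert 2 (step 5): P = [1, 2] / [3, 5] / [6];  Q = [1, 2] / [3, 4] / [5]
  Insert 7 (step 6): P = [1, 2, 7] / [3, 5] / [6];  Q = [1, 2, 6] / [3, 4] / [5]
  Insert 4 (step 7): P = [1, 2, 4] / [3, 5, 7] / [6];  Q = [1, 2, 6] / [3, 4, 7] / [5]
Final shape: (3, 3, 1).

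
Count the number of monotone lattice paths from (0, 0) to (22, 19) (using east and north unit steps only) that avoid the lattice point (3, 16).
Number of paths = 244661177940

Total paths from (0, 0) to (22, 19): C(41, 22) = 244662670200. Paths through (3, 16): (paths (0, 0) → (3, 16)) × (paths (3, 16) → (22, 19)) = C(19, 3) · C(22, 19) = 969 · 1540 = 1492260. Avoidance count = 244662670200 − 1492260 = 244661177940.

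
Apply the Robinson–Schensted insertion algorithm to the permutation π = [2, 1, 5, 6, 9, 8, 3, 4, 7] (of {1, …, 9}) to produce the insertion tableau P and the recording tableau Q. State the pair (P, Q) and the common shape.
P = [1, 3, 4, 7] / [2, 5, 6, 8] / [9];  Q = [1, 3, 4, 5] / [2, 6, 8, 9] / [7];  common shape = (4, 4, 1)

Row-insert the values π_1, π_2, … into P one at a time, bumping the leftmost entry strictly greater than the inserted value down to the next row. The recording tableau Q records, in position (i, j), the step at which that cell was added to P.
  Insert 2 (step 1): P = [2];  Q = [1]
  Insert 1 (step 2): P = [1] / [2];  Q = [1] / [2]
  Insert 5 (step 3): P = [1, 5] / [2];  Q = [1, 3] / [2]
  Insert 6 (step 4): P = [1, 5, 6] / [2];  Q = [1, 3, 4] / [2]
  Insert 9 (step 5): P = [1, 5, 6, 9] / [2];  Q = [1, 3, 4, 5] / [2]
  Insert 8 (step 6): P = [1, 5, 6, 8] / [2, 9];  Q = [1, 3, 4, 5] / [2, 6]
  Insert 3 (step 7): P = [1, 3, 6, 8] / [2, 5] / [9];  Q = [1, 3, 4, 5] / [2, 6] / [7]
  Insert 4 (step 8): P = [1, 3, 4, 8] / [2, 5, 6] / [9];  Q = [1, 3, 4, 5] / [2, 6, 8] / [7]
  Insert 7 (step 9): P = [1, 3, 4, 7] / [2, 5, 6, 8] / [9];  Q = [1, 3, 4, 5] / [2, 6, 8, 9] / [7]
Final shape: (4, 4, 1).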